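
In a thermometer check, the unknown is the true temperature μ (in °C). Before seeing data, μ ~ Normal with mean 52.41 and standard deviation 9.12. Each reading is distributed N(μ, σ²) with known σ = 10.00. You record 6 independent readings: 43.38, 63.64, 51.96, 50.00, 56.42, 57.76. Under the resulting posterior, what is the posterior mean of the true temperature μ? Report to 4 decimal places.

For Normal data with known variance σ², a Normal(μ₀, σ₀²) prior on μ is conjugate. Posterior precision = 1/σ₀² + n/σ²; posterior mean is the precision-weighted average of μ₀ and x̄.
Σxᵢ = 43.38 + 63.64 + 51.96 + 50.00 + 56.42 + 57.76 = 323.16, so n·x̄ = 323.16.
σ₀² = 9.12² = 83.1744, σ² = 10.00² = 100; σ² + n·σ₀² = 100 + 6·83.1744 = 599.0464.
Posterior mean = (μ₀/σ₀² + n·x̄/σ²)/(1/σ₀² + n/σ²) = (σ²·μ₀ + σ₀²·n·x̄)/(σ² + n·σ₀²) = (100·52.41 + 83.1744·323.16)/599.0464 = 32119.639104/599.0464 = 53.6179.

53.6179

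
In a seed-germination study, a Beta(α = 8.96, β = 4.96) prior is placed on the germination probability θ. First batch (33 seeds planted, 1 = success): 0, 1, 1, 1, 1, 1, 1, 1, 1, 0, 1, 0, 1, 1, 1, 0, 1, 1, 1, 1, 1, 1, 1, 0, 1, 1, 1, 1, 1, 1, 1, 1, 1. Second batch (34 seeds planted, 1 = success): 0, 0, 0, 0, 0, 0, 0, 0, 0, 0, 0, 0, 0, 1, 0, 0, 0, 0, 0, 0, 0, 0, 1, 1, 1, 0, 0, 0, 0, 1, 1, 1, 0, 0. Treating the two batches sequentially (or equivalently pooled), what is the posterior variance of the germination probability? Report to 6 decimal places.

0.003029

The Beta prior is conjugate to a Binomial/Bernoulli likelihood; the update adds successes to α and failures to β.
After batch 1: Beta(8.96+28, 4.96+5) = Beta(36.96, 9.96).
After batch 2: Beta(36.96+7, 9.96+27) = Beta(43.96, 36.96).
Var = αβ/((α+β)²(α+β+1)) = 43.96·36.96/(80.92²·81.92) = 0.003029.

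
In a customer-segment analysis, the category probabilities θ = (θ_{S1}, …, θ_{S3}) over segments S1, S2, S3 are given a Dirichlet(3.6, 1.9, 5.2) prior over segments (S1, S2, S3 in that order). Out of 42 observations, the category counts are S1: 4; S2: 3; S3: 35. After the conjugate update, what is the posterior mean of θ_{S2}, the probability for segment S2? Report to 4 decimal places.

0.0930

The Dirichlet prior is conjugate to the Multinomial likelihood: each posterior αⱼ = prior αⱼ + observed count nⱼ.
Posterior concentration: (7.6, 4.9, 40.2), total = 52.7.
E[θ_{S2}|data] = α_{S2}/Σα = 4.9/52.7 = 0.0930.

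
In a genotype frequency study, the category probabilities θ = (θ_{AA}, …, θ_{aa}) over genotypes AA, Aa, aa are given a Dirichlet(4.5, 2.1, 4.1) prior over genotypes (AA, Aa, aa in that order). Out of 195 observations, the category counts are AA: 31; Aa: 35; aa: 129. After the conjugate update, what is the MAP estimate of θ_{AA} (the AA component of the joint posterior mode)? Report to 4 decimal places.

The Dirichlet prior is conjugate to the Multinomial likelihood: each posterior αⱼ = prior αⱼ + observed count nⱼ.
Posterior concentration: (35.5, 37.1, 133.1), total = 205.7.
Joint mode component: (α_{AA}−1)/(Σα−K) = 34.5/202.7 = 0.1702.

0.1702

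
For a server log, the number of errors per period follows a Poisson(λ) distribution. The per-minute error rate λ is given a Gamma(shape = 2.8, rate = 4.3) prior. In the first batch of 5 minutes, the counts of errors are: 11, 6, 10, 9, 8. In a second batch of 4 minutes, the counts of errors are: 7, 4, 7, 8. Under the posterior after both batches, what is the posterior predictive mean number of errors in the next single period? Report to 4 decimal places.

5.4737

With a Gamma(shape α, rate β) prior, the Poisson likelihood is conjugate: the posterior is Gamma(α + ΣXᵢ, β + n).
Batch 1: sum of counts S = 44 over n = 5 minutes.
After batch 1: Gamma(α+S, β+n) = Gamma(2.8+44, 4.3+5) = Gamma(46.8, 9.3).
Batch 2: sum of counts S = 26 over n = 4 minutes.
After batch 2: Gamma(α+S, β+n) = Gamma(46.8+26, 9.3+4) = Gamma(72.8, 13.3).
The predictive distribution for one future period is NegBinom with mean α/β = 5.4737.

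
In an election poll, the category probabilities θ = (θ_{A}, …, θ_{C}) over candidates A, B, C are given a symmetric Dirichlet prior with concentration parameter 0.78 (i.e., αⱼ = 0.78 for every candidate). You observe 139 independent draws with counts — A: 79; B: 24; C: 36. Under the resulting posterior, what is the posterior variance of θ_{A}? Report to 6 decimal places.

The Dirichlet prior is conjugate to the Multinomial likelihood: each posterior αⱼ = prior αⱼ + observed count nⱼ.
Posterior concentration: (79.78, 24.78, 36.78), total = 141.34.
Var[θ_j] = α_j(Σα−α_j)/((Σα)²(Σα+1)) = 79.78·61.56/(141.34²·142.34) = 0.001727.

0.001727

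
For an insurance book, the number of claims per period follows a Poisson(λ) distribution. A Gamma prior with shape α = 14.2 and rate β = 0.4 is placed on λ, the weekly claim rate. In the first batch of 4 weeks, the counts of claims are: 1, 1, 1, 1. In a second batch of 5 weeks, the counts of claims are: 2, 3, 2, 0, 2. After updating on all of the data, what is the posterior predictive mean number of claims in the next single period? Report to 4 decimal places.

2.8936

With a Gamma(shape α, rate β) prior, the Poisson likelihood is conjugate: the posterior is Gamma(α + ΣXᵢ, β + n).
Batch 1: sum of counts S = 4 over n = 4 weeks.
After batch 1: Gamma(α+S, β+n) = Gamma(14.2+4, 0.4+4) = Gamma(18.2, 4.4).
Batch 2: sum of counts S = 9 over n = 5 weeks.
After batch 2: Gamma(α+S, β+n) = Gamma(18.2+9, 4.4+5) = Gamma(27.2, 9.4).
The predictive distribution for one future period is NegBinom with mean α/β = 2.8936.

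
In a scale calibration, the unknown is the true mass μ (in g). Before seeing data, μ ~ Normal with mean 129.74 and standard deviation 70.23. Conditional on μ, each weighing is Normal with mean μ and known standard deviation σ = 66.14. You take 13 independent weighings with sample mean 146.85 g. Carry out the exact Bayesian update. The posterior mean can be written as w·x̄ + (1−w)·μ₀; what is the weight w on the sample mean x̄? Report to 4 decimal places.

For Normal data with known variance σ², a Normal(μ₀, σ₀²) prior on μ is conjugate. Posterior precision = 1/σ₀² + n/σ²; posterior mean is the precision-weighted average of μ₀ and x̄.
σ₀² = 70.23² = 4932.2529, σ² = 66.14² = 4374.4996. Prior precision 1/σ₀² = 1/4932.2529; data precision n/σ² = 13/4374.4996.
w = (n/σ²)/(1/σ₀² + n/σ²) = n·σ₀²/(σ² + n·σ₀²) = 13·4932.2529/(4374.4996 + 13·4932.2529) = 64119.2877/68493.7873 = 0.9361.

0.9361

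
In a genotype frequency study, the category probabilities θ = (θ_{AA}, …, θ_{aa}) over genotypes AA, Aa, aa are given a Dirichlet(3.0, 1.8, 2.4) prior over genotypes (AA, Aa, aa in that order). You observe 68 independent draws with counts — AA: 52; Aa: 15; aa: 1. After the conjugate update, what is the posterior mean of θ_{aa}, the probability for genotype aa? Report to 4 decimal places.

The Dirichlet prior is conjugate to the Multinomial likelihood: each posterior αⱼ = prior αⱼ + observed count nⱼ.
Posterior concentration: (55.0, 16.8, 3.4), total = 75.2.
E[θ_{aa}|data] = α_{aa}/Σα = 3.4/75.2 = 0.0452.

0.0452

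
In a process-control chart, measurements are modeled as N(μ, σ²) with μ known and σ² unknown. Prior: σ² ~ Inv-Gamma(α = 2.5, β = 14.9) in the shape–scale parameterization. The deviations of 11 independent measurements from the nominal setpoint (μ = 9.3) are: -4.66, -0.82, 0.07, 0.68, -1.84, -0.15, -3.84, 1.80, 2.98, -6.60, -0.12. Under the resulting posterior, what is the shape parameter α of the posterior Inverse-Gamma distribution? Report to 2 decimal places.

With known mean μ and an Inverse-Gamma(α, β) prior on σ², the Normal likelihood is conjugate: posterior is Inv-Gamma(α + n/2, β + Σ(xᵢ−μ)²/2).
Σ(xᵢ−μ)² = (-4.66)² + (-0.82)² + (0.07)² + (0.68)² + (-1.84)² + (-0.15)² + (-3.84)² + (1.80)² + (2.98)² + (-6.60)² + (-0.12)² = 96.7038.
Posterior: Inv-Gamma(2.5 + 11/2, 14.9 + 96.7038/2) = Inv-Gamma(8.00, 63.25190).
Posterior α = 8.00.

8.00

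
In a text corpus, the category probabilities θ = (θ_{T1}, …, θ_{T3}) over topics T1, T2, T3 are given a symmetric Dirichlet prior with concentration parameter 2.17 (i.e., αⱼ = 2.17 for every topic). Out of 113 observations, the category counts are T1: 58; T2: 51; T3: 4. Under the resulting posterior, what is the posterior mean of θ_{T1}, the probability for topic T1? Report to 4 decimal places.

The Dirichlet prior is conjugate to the Multinomial likelihood: each posterior αⱼ = prior αⱼ + observed count nⱼ.
Posterior concentration: (60.17, 53.17, 6.17), total = 119.51.
E[θ_{T1}|data] = α_{T1}/Σα = 60.17/119.51 = 0.5035.

0.5035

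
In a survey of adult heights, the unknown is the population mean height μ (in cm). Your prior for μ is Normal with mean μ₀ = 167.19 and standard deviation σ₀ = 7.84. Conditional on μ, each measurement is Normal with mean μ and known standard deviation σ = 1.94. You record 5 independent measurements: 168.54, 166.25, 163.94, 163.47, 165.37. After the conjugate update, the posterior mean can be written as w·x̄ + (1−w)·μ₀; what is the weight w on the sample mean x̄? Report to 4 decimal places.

For Normal data with known variance σ², a Normal(μ₀, σ₀²) prior on μ is conjugate. Posterior precision = 1/σ₀² + n/σ²; posterior mean is the precision-weighted average of μ₀ and x̄.
σ₀² = 7.84² = 61.4656, σ² = 1.94² = 3.7636. Prior precision 1/σ₀² = 1/61.4656; data precision n/σ² = 5/3.7636.
w = (n/σ²)/(1/σ₀² + n/σ²) = n·σ₀²/(σ² + n·σ₀²) = 5·61.4656/(3.7636 + 5·61.4656) = 307.328/311.0916 = 0.9879.

0.9879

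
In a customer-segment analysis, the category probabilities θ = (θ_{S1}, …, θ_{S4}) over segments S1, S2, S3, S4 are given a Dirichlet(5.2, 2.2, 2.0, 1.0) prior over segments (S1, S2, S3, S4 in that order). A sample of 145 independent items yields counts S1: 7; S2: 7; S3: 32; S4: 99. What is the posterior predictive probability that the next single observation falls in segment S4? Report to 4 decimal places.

0.6435

The Dirichlet prior is conjugate to the Multinomial likelihood: each posterior αⱼ = prior αⱼ + observed count nⱼ.
Posterior concentration: (12.2, 9.2, 34.0, 100.0), total = 155.4.
P(next = S4 | data) = α_{S4}/Σα = 0.6435.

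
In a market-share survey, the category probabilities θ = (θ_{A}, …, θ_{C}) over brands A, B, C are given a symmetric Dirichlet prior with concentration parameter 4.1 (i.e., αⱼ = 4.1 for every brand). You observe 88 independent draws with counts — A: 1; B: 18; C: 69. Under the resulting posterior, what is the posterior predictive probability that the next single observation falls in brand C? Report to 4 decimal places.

The Dirichlet prior is conjugate to the Multinomial likelihood: each posterior αⱼ = prior αⱼ + observed count nⱼ.
Posterior concentration: (5.1, 22.1, 73.1), total = 100.3.
P(next = C | data) = α_{C}/Σα = 0.7288.

0.7288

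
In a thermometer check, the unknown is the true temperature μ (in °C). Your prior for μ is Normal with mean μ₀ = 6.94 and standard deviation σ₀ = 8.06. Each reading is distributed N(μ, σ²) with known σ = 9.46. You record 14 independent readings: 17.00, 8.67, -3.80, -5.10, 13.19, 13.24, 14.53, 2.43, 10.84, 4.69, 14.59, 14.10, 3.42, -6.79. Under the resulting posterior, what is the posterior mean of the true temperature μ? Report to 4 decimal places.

7.1904

For Normal data with known variance σ², a Normal(μ₀, σ₀²) prior on μ is conjugate. Posterior precision = 1/σ₀² + n/σ²; posterior mean is the precision-weighted average of μ₀ and x̄.
Σxᵢ = 17.00 + 8.67 + (-3.80) + (-5.10) + 13.19 + 13.24 + 14.53 + 2.43 + 10.84 + 4.69 + 14.59 + 14.10 + 3.42 + (-6.79) = 101.01, so n·x̄ = 101.01.
σ₀² = 8.06² = 64.9636, σ² = 9.46² = 89.4916; σ² + n·σ₀² = 89.4916 + 14·64.9636 = 998.982.
Posterior mean = (μ₀/σ₀² + n·x̄/σ²)/(1/σ₀² + n/σ²) = (σ²·μ₀ + σ₀²·n·x̄)/(σ² + n·σ₀²) = (89.4916·6.94 + 64.9636·101.01)/998.982 = 7183.04494/998.982 = 7.1904.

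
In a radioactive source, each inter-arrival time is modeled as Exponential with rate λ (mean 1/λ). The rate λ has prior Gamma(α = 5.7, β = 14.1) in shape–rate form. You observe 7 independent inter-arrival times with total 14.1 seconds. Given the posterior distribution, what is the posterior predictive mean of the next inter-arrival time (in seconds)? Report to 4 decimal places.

2.4103

With a Gamma(shape α, rate β) prior on the exponential rate λ, the posterior after n observations with total T = Σxᵢ is Gamma(α+n, β+T).
Posterior: Gamma(5.7+7, 14.1+14.1) = Gamma(12.7, 28.2).
The predictive distribution for the next observation is Lomax; its mean is β/(α−1) = 28.2/11.7 = 2.4103.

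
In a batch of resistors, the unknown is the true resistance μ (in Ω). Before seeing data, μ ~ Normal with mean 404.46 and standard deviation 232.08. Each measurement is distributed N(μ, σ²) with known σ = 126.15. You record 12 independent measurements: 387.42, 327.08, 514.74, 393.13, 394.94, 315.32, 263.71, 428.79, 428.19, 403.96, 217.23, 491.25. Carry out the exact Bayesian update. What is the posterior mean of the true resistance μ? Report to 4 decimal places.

381.0562

For Normal data with known variance σ², a Normal(μ₀, σ₀²) prior on μ is conjugate. Posterior precision = 1/σ₀² + n/σ²; posterior mean is the precision-weighted average of μ₀ and x̄.
Σxᵢ = 387.42 + 327.08 + 514.74 + 393.13 + 394.94 + 315.32 + 263.71 + 428.79 + 428.19 + 403.96 + 217.23 + 491.25 = 4565.76, so n·x̄ = 4565.76.
σ₀² = 232.08² = 53861.1264, σ² = 126.15² = 15913.8225; σ² + n·σ₀² = 15913.8225 + 12·53861.1264 = 662247.3393.
Posterior mean = (μ₀/σ₀² + n·x̄/σ²)/(1/σ₀² + n/σ²) = (σ²·μ₀ + σ₀²·n·x̄)/(σ² + n·σ₀²) = (15913.8225·404.46 + 53861.1264·4565.76)/662247.3393 = 252353481.120414/662247.3393 = 381.0562.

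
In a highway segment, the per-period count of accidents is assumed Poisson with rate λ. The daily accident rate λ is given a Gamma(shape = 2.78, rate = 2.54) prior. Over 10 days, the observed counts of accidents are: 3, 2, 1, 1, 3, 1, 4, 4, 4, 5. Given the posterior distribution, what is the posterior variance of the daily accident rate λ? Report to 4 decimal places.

0.1957

With a Gamma(shape α, rate β) prior, the Poisson likelihood is conjugate: the posterior is Gamma(α + ΣXᵢ, β + n).
Sum of counts S = 28 over n = 10 days.
Posterior: Gamma(α+S, β+n) = Gamma(2.78+28, 2.54+10) = Gamma(30.78, 12.54).
Var = α/β² = 30.78/12.54² = 0.1957.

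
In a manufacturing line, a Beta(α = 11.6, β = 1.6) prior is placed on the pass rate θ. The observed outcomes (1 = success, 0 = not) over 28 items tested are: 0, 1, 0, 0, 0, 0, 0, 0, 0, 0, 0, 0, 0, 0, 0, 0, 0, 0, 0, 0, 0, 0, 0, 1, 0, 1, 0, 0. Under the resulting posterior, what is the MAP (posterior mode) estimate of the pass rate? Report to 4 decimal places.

The Beta prior is conjugate to a Binomial/Bernoulli likelihood; the update adds successes to α and failures to β.
Posterior: Beta(α+k, β+n−k) = Beta(11.6+3, 1.6+25) = Beta(14.6, 26.6).
Mode of Beta(a,b) for a,b>1 is (a−1)/(a+b−2) = 13.6/39.2 = 0.3469.

0.3469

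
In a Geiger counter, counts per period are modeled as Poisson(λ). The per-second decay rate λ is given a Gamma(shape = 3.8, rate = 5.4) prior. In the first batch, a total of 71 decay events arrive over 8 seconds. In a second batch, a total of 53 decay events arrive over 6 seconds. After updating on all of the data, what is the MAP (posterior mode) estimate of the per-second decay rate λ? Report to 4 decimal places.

With a Gamma(shape α, rate β) prior, the Poisson likelihood is conjugate: the posterior is Gamma(α + ΣXᵢ, β + n).
After batch 1: Gamma(α+S, β+n) = Gamma(3.8+71, 5.4+8) = Gamma(74.8, 13.4).
After batch 2: Gamma(α+S, β+n) = Gamma(74.8+53, 13.4+6) = Gamma(127.8, 19.4).
Mode of Gamma(α,β) for α≥1 is (α−1)/β = 126.8/19.4 = 6.5361.

6.5361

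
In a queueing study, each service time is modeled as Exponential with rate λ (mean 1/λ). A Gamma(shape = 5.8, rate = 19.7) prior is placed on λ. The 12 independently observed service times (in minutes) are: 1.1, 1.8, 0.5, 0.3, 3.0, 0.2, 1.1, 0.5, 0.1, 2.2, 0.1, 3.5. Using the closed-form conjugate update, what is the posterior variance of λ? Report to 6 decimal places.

0.015308

With a Gamma(shape α, rate β) prior on the exponential rate λ, the posterior after n observations with total T = Σxᵢ is Gamma(α+n, β+T).
Sum of observations T = 14.4 minutes; n = 12.
Posterior: Gamma(5.8+12, 19.7+14.4) = Gamma(17.8, 34.1).
Var = α/β² = 0.015308.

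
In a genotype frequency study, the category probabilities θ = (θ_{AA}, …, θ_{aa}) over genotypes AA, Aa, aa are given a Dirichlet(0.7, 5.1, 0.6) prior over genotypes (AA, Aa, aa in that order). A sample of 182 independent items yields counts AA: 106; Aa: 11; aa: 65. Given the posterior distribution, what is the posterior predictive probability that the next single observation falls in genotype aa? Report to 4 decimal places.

The Dirichlet prior is conjugate to the Multinomial likelihood: each posterior αⱼ = prior αⱼ + observed count nⱼ.
Posterior concentration: (106.7, 16.1, 65.6), total = 188.4.
P(next = aa | data) = α_{aa}/Σα = 0.3482.

0.3482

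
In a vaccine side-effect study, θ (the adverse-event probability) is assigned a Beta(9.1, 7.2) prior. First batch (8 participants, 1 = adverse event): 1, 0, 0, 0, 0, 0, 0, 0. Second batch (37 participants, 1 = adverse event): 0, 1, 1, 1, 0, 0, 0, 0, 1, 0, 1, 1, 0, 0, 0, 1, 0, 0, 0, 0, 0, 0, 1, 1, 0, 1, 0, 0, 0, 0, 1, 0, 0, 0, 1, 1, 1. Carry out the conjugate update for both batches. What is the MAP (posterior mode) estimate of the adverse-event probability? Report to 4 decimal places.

The Beta prior is conjugate to a Binomial/Bernoulli likelihood; the update adds successes to α and failures to β.
After batch 1: Beta(9.1+1, 7.2+7) = Beta(10.1, 14.2).
After batch 2: Beta(10.1+14, 14.2+23) = Beta(24.1, 37.2).
Mode of Beta(a,b) for a,b>1 is (a−1)/(a+b−2) = 23.1/59.3 = 0.3895.

0.3895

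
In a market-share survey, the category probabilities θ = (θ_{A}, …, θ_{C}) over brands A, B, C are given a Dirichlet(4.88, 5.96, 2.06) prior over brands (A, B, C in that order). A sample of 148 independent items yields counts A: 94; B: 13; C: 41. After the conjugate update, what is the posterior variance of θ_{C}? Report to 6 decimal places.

The Dirichlet prior is conjugate to the Multinomial likelihood: each posterior αⱼ = prior αⱼ + observed count nⱼ.
Posterior concentration: (98.88, 18.96, 43.06), total = 160.90.
Var[θ_j] = α_j(Σα−α_j)/((Σα)²(Σα+1)) = 43.06·117.84/(160.90²·161.90) = 0.001211.

0.001211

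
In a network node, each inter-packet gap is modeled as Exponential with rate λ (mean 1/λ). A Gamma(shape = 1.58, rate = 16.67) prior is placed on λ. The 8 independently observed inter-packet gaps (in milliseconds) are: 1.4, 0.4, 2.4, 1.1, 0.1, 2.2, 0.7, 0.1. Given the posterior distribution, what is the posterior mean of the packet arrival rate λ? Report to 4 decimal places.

0.3821

With a Gamma(shape α, rate β) prior on the exponential rate λ, the posterior after n observations with total T = Σxᵢ is Gamma(α+n, β+T).
Sum of observations T = 8.4 milliseconds; n = 8.
Posterior: Gamma(1.58+8, 16.67+8.4) = Gamma(9.58, 25.07).
Posterior mean of λ = α/β = 9.58/25.07 = 0.3821.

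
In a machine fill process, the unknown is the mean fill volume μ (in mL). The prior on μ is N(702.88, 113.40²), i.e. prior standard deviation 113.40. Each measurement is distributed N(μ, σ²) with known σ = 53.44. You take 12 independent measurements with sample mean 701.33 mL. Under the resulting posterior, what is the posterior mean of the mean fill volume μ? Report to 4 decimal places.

For Normal data with known variance σ², a Normal(μ₀, σ₀²) prior on μ is conjugate. Posterior precision = 1/σ₀² + n/σ²; posterior mean is the precision-weighted average of μ₀ and x̄.
n·x̄ = 12·701.33 = 8415.96.
σ₀² = 113.40² = 12859.56, σ² = 53.44² = 2855.8336; σ² + n·σ₀² = 2855.8336 + 12·12859.56 = 157170.5536.
Posterior mean = (μ₀/σ₀² + n·x̄/σ²)/(1/σ₀² + n/σ²) = (σ²·μ₀ + σ₀²·n·x̄)/(σ² + n·σ₀²) = (2855.8336·702.88 + 12859.56·8415.96)/157170.5536 = 110232850.898368/157170.5536 = 701.3582.

701.3582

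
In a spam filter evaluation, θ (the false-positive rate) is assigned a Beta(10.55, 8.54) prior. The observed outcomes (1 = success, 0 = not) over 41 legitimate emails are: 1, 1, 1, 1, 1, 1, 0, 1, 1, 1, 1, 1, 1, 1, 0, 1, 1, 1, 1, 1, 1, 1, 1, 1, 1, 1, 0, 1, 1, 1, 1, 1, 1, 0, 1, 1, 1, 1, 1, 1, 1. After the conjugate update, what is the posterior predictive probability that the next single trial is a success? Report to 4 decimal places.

The Beta prior is conjugate to a Binomial/Bernoulli likelihood; the update adds successes to α and failures to β.
Posterior: Beta(α+k, β+n−k) = Beta(10.55+37, 8.54+4) = Beta(47.55, 12.54).
For a single future Bernoulli trial, P(success | data) = α/(α+β) = 0.7913.

0.7913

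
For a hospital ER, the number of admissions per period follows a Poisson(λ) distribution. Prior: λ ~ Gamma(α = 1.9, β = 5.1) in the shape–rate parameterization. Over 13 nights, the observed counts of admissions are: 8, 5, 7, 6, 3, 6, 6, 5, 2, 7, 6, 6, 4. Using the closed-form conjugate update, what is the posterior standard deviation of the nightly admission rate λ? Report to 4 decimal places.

0.4717

With a Gamma(shape α, rate β) prior, the Poisson likelihood is conjugate: the posterior is Gamma(α + ΣXᵢ, β + n).
Sum of counts S = 71 over n = 13 nights.
Posterior: Gamma(α+S, β+n) = Gamma(1.9+71, 5.1+13) = Gamma(72.9, 18.1).
SD = √α/β = √72.9/18.1 = 0.4717.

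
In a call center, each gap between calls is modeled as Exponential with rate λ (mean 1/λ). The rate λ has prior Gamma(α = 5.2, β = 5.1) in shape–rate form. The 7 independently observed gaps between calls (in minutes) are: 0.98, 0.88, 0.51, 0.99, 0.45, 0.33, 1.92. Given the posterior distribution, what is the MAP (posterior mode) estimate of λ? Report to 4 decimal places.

With a Gamma(shape α, rate β) prior on the exponential rate λ, the posterior after n observations with total T = Σxᵢ is Gamma(α+n, β+T).
Sum of observations T = 6.06 minutes; n = 7.
Posterior: Gamma(5.2+7, 5.1+6.06) = Gamma(12.2, 11.16).
Mode = (α−1)/β = 1.0036.

1.0036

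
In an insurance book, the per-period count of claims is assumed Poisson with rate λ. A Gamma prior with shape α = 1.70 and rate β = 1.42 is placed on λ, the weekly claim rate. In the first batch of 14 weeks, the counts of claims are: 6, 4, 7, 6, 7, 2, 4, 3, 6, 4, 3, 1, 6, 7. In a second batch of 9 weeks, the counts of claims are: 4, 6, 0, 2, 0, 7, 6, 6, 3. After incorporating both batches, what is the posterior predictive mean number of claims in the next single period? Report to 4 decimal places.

With a Gamma(shape α, rate β) prior, the Poisson likelihood is conjugate: the posterior is Gamma(α + ΣXᵢ, β + n).
Batch 1: sum of counts S = 66 over n = 14 weeks.
After batch 1: Gamma(α+S, β+n) = Gamma(1.70+66, 1.42+14) = Gamma(67.70, 15.42).
Batch 2: sum of counts S = 34 over n = 9 weeks.
After batch 2: Gamma(α+S, β+n) = Gamma(67.70+34, 15.42+9) = Gamma(101.70, 24.42).
The predictive distribution for one future period is NegBinom with mean α/β = 4.1646.

4.1646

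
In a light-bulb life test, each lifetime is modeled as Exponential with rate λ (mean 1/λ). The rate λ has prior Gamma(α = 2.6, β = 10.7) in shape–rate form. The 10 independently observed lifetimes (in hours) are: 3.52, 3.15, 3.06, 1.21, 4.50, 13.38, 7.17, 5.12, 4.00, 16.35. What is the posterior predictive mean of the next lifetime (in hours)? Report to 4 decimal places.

With a Gamma(shape α, rate β) prior on the exponential rate λ, the posterior after n observations with total T = Σxᵢ is Gamma(α+n, β+T).
Sum of observations T = 61.46 hours; n = 10.
Posterior: Gamma(2.6+10, 10.7+61.46) = Gamma(12.6, 72.16).
The predictive distribution for the next observation is Lomax; its mean is β/(α−1) = 72.16/11.6 = 6.2207.

6.2207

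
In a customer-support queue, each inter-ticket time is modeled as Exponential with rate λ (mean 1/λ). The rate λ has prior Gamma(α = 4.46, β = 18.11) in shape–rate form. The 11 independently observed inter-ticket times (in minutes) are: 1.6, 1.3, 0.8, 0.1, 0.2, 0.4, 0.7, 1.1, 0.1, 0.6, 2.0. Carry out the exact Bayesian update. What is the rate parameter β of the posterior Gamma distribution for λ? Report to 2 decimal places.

With a Gamma(shape α, rate β) prior on the exponential rate λ, the posterior after n observations with total T = Σxᵢ is Gamma(α+n, β+T).
Sum of observations T = 8.9 minutes; n = 11.
Posterior: Gamma(4.46+11, 18.11+8.9) = Gamma(15.46, 27.01).
Posterior β = 27.01.

27.01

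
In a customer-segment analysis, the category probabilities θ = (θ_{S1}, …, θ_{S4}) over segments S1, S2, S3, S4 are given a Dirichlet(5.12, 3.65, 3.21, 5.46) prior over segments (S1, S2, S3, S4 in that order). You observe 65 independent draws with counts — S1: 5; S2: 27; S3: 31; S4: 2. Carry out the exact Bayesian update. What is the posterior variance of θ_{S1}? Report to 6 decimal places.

The Dirichlet prior is conjugate to the Multinomial likelihood: each posterior αⱼ = prior αⱼ + observed count nⱼ.
Posterior concentration: (10.12, 30.65, 34.21, 7.46), total = 82.44.
Var[θ_j] = α_j(Σα−α_j)/((Σα)²(Σα+1)) = 10.12·72.32/(82.44²·83.44) = 0.001291.

0.001291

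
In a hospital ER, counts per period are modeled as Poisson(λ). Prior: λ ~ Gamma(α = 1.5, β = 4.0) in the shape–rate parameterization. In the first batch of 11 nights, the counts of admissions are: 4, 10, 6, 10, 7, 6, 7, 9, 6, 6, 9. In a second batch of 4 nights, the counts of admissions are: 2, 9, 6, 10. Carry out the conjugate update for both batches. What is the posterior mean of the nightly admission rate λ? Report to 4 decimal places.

5.7105

With a Gamma(shape α, rate β) prior, the Poisson likelihood is conjugate: the posterior is Gamma(α + ΣXᵢ, β + n).
Batch 1: sum of counts S = 80 over n = 11 nights.
After batch 1: Gamma(α+S, β+n) = Gamma(1.5+80, 4.0+11) = Gamma(81.5, 15.0).
Batch 2: sum of counts S = 27 over n = 4 nights.
After batch 2: Gamma(α+S, β+n) = Gamma(81.5+27, 15.0+4) = Gamma(108.5, 19.0).
Posterior mean = α/β = 108.5/19.0 = 5.7105.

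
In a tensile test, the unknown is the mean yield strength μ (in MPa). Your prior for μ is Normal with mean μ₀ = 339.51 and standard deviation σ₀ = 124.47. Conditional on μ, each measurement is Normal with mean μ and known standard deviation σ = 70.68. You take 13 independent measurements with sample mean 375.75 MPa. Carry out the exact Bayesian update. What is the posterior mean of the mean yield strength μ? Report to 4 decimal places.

374.8729

For Normal data with known variance σ², a Normal(μ₀, σ₀²) prior on μ is conjugate. Posterior precision = 1/σ₀² + n/σ²; posterior mean is the precision-weighted average of μ₀ and x̄.
n·x̄ = 13·375.75 = 4884.75.
σ₀² = 124.47² = 15492.7809, σ² = 70.68² = 4995.6624; σ² + n·σ₀² = 4995.6624 + 13·15492.7809 = 206401.8141.
Posterior mean = (μ₀/σ₀² + n·x̄/σ²)/(1/σ₀² + n/σ²) = (σ²·μ₀ + σ₀²·n·x̄)/(σ² + n·σ₀²) = (4995.6624·339.51 + 15492.7809·4884.75)/206401.8141 = 77374438.842699/206401.8141 = 374.8729.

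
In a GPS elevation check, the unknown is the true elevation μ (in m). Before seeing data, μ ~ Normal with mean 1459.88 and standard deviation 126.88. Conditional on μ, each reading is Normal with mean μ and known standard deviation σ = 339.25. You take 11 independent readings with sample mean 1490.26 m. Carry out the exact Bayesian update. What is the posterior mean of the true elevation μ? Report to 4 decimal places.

1478.2930

For Normal data with known variance σ², a Normal(μ₀, σ₀²) prior on μ is conjugate. Posterior precision = 1/σ₀² + n/σ²; posterior mean is the precision-weighted average of μ₀ and x̄.
n·x̄ = 11·1490.26 = 16392.86.
σ₀² = 126.88² = 16098.5344, σ² = 339.25² = 115090.5625; σ² + n·σ₀² = 115090.5625 + 11·16098.5344 = 292174.4409.
Posterior mean = (μ₀/σ₀² + n·x̄/σ²)/(1/σ₀² + n/σ²) = (σ²·μ₀ + σ₀²·n·x̄)/(σ² + n·σ₀²) = (115090.5625·1459.88 + 16098.5344·16392.86)/292174.4409 = 431919431.006884/292174.4409 = 1478.2930.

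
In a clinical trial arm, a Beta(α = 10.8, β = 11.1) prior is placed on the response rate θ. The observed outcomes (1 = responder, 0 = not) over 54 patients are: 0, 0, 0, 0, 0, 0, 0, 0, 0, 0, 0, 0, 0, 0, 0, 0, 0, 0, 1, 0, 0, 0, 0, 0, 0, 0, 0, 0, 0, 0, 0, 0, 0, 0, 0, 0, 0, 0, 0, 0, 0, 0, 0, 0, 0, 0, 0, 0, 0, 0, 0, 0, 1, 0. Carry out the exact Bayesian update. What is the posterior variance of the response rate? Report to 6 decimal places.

The Beta prior is conjugate to a Binomial/Bernoulli likelihood; the update adds successes to α and failures to β.
Posterior: Beta(α+k, β+n−k) = Beta(10.8+2, 11.1+52) = Beta(12.8, 63.1).
Var = αβ/((α+β)²(α+β+1)) = 12.8·63.1/(75.9²·76.9) = 0.001823.

0.001823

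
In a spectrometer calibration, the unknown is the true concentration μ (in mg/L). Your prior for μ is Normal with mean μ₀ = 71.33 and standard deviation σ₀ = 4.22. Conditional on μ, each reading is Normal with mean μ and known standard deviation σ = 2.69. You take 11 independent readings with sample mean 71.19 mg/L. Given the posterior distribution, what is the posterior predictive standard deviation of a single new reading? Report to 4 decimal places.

For Normal data with known variance σ², a Normal(μ₀, σ₀²) prior on μ is conjugate. Posterior precision = 1/σ₀² + n/σ²; posterior mean is the precision-weighted average of μ₀ and x̄.
σ₀² = 4.22² = 17.8084, σ² = 2.69² = 7.2361; σ² + n·σ₀² = 7.2361 + 11·17.8084 = 203.1285.
Posterior precision = 1/σ₀² + n/σ² = 1/17.8084 + 11/7.2361 = (σ² + n·σ₀²)/(σ₀²σ²) = 203.1285/(17.8084·7.2361); posterior variance σₙ² = σ₀²σ²/(σ² + n·σ₀²) = 17.8084·7.2361/203.1285 = 0.634393.
Predictive variance for one new observation = σₙ² + σ² = 17.8084·7.2361/203.1285 + 7.2361 = σ²·(σ₀² + 203.1285)/203.1285 = 7.2361·220.9369/203.1285 = 7.870493; SD = √(7.2361·220.9369/203.1285) = 2.8054.

2.8054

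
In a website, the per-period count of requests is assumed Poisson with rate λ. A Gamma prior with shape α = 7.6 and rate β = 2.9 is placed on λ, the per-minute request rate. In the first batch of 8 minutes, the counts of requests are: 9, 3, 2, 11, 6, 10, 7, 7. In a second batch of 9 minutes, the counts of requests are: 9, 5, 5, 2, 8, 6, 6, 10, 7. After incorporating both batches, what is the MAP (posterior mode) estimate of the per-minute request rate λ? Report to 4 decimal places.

With a Gamma(shape α, rate β) prior, the Poisson likelihood is conjugate: the posterior is Gamma(α + ΣXᵢ, β + n).
Batch 1: sum of counts S = 55 over n = 8 minutes.
After batch 1: Gamma(α+S, β+n) = Gamma(7.6+55, 2.9+8) = Gamma(62.6, 10.9).
Batch 2: sum of counts S = 58 over n = 9 minutes.
After batch 2: Gamma(α+S, β+n) = Gamma(62.6+58, 10.9+9) = Gamma(120.6, 19.9).
Mode of Gamma(α,β) for α≥1 is (α−1)/β = 119.6/19.9 = 6.0101.

6.0101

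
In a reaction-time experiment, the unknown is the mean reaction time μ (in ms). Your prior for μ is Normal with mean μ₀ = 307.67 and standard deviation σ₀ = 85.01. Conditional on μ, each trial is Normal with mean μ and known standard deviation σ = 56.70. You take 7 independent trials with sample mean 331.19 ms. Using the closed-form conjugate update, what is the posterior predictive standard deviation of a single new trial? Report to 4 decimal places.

60.3881

For Normal data with known variance σ², a Normal(μ₀, σ₀²) prior on μ is conjugate. Posterior precision = 1/σ₀² + n/σ²; posterior mean is the precision-weighted average of μ₀ and x̄.
σ₀² = 85.01² = 7226.7001, σ² = 56.70² = 3214.89; σ² + n·σ₀² = 3214.89 + 7·7226.7001 = 53801.7907.
Posterior precision = 1/σ₀² + n/σ² = 1/7226.7001 + 7/3214.89 = (σ² + n·σ₀²)/(σ₀²σ²) = 53801.7907/(7226.7001·3214.89); posterior variance σₙ² = σ₀²σ²/(σ² + n·σ₀²) = 7226.7001·3214.89/53801.7907 = 431.826628.
Predictive variance for one new observation = σₙ² + σ² = 7226.7001·3214.89/53801.7907 + 3214.89 = σ²·(σ₀² + 53801.7907)/53801.7907 = 3214.89·61028.4908/53801.7907 = 3646.716628; SD = √(3214.89·61028.4908/53801.7907) = 60.3881.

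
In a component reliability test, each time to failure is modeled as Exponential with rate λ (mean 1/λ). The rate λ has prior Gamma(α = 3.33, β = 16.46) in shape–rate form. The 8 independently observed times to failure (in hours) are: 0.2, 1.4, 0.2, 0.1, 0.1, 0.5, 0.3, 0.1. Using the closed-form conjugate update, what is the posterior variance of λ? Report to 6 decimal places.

With a Gamma(shape α, rate β) prior on the exponential rate λ, the posterior after n observations with total T = Σxᵢ is Gamma(α+n, β+T).
Sum of observations T = 2.9 hours; n = 8.
Posterior: Gamma(3.33+8, 16.46+2.9) = Gamma(11.33, 19.36).
Var = α/β² = 0.030229.

0.030229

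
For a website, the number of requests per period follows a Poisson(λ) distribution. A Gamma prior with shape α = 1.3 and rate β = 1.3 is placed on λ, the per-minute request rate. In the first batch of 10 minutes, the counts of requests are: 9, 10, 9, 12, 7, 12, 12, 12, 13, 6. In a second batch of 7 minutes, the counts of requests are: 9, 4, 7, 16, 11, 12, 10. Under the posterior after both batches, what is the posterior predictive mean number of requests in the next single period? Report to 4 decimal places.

9.4153

With a Gamma(shape α, rate β) prior, the Poisson likelihood is conjugate: the posterior is Gamma(α + ΣXᵢ, β + n).
Batch 1: sum of counts S = 102 over n = 10 minutes.
After batch 1: Gamma(α+S, β+n) = Gamma(1.3+102, 1.3+10) = Gamma(103.3, 11.3).
Batch 2: sum of counts S = 69 over n = 7 minutes.
After batch 2: Gamma(α+S, β+n) = Gamma(103.3+69, 11.3+7) = Gamma(172.3, 18.3).
The predictive distribution for one future period is NegBinom with mean α/β = 9.4153.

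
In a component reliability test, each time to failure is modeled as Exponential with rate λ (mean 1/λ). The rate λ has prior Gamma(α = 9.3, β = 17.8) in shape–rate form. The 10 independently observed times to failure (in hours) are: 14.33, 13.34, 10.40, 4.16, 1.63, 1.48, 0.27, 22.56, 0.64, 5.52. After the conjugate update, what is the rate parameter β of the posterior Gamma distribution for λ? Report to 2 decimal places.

92.13

With a Gamma(shape α, rate β) prior on the exponential rate λ, the posterior after n observations with total T = Σxᵢ is Gamma(α+n, β+T).
Sum of observations T = 74.33 hours; n = 10.
Posterior: Gamma(9.3+10, 17.8+74.33) = Gamma(19.3, 92.13).
Posterior β = 92.13.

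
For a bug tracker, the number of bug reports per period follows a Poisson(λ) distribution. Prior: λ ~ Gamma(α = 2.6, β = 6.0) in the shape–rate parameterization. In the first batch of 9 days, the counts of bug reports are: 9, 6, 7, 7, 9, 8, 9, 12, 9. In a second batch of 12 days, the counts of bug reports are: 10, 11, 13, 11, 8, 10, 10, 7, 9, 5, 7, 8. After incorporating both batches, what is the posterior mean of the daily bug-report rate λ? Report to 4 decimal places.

With a Gamma(shape α, rate β) prior, the Poisson likelihood is conjugate: the posterior is Gamma(α + ΣXᵢ, β + n).
Batch 1: sum of counts S = 76 over n = 9 days.
After batch 1: Gamma(α+S, β+n) = Gamma(2.6+76, 6.0+9) = Gamma(78.6, 15.0).
Batch 2: sum of counts S = 109 over n = 12 days.
After batch 2: Gamma(α+S, β+n) = Gamma(78.6+109, 15.0+12) = Gamma(187.6, 27.0).
Posterior mean = α/β = 187.6/27.0 = 6.9481.

6.9481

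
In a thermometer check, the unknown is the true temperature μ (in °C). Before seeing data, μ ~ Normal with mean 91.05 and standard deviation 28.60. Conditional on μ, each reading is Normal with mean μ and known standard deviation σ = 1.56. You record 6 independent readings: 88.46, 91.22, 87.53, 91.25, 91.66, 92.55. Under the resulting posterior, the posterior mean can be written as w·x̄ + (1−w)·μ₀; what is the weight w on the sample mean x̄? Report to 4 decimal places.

0.9995

For Normal data with known variance σ², a Normal(μ₀, σ₀²) prior on μ is conjugate. Posterior precision = 1/σ₀² + n/σ²; posterior mean is the precision-weighted average of μ₀ and x̄.
σ₀² = 28.60² = 817.96, σ² = 1.56² = 2.4336. Prior precision 1/σ₀² = 1/817.96; data precision n/σ² = 6/2.4336.
w = (n/σ²)/(1/σ₀² + n/σ²) = n·σ₀²/(σ² + n·σ₀²) = 6·817.96/(2.4336 + 6·817.96) = 4907.76/4910.1936 = 0.9995.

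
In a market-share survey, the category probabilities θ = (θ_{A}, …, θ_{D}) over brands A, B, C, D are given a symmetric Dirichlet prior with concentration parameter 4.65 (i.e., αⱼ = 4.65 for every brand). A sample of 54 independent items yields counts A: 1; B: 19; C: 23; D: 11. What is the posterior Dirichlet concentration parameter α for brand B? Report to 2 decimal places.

The Dirichlet prior is conjugate to the Multinomial likelihood: each posterior αⱼ = prior αⱼ + observed count nⱼ.
Posterior concentration: (5.65, 23.65, 27.65, 15.65), total = 72.60.
α_{B} = 4.65 + 19 = 23.65.

23.65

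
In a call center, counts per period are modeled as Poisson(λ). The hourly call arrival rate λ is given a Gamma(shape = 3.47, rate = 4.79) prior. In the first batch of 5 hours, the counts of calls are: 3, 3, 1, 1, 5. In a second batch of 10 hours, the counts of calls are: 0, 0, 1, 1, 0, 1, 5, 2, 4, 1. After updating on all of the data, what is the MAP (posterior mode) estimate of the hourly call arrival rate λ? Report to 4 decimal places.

1.5397

With a Gamma(shape α, rate β) prior, the Poisson likelihood is conjugate: the posterior is Gamma(α + ΣXᵢ, β + n).
Batch 1: sum of counts S = 13 over n = 5 hours.
After batch 1: Gamma(α+S, β+n) = Gamma(3.47+13, 4.79+5) = Gamma(16.47, 9.79).
Batch 2: sum of counts S = 15 over n = 10 hours.
After batch 2: Gamma(α+S, β+n) = Gamma(16.47+15, 9.79+10) = Gamma(31.47, 19.79).
Mode of Gamma(α,β) for α≥1 is (α−1)/β = 30.47/19.79 = 1.5397.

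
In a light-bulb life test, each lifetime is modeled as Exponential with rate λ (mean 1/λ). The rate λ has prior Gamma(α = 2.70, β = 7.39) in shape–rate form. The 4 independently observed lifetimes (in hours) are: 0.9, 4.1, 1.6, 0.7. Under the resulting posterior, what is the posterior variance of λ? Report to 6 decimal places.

0.031048

With a Gamma(shape α, rate β) prior on the exponential rate λ, the posterior after n observations with total T = Σxᵢ is Gamma(α+n, β+T).
Sum of observations T = 7.3 hours; n = 4.
Posterior: Gamma(2.70+4, 7.39+7.3) = Gamma(6.70, 14.69).
Var = α/β² = 0.031048.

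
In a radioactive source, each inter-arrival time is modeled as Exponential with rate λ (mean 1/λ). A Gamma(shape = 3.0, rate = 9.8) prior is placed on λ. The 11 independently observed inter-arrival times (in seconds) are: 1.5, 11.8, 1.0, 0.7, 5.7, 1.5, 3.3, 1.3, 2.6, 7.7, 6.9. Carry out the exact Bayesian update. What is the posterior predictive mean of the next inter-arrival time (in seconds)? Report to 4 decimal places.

4.1385

With a Gamma(shape α, rate β) prior on the exponential rate λ, the posterior after n observations with total T = Σxᵢ is Gamma(α+n, β+T).
Sum of observations T = 44.0 seconds; n = 11.
Posterior: Gamma(3.0+11, 9.8+44.0) = Gamma(14.0, 53.8).
The predictive distribution for the next observation is Lomax; its mean is β/(α−1) = 53.8/13.0 = 4.1385.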